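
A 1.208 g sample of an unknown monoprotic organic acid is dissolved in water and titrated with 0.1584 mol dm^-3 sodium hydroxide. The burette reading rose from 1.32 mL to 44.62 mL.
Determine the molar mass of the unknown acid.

176.1 g/mol

n(NaOH) = 0.04330 L × 0.1584 mol/L = 6.859 × 10^-3 mol
n(HA) = 6.859 × 10^-3 mol (1:1 ratio)
M = m / n = 1.208 g / 6.859 × 10^-3 mol = 176.1 g/mol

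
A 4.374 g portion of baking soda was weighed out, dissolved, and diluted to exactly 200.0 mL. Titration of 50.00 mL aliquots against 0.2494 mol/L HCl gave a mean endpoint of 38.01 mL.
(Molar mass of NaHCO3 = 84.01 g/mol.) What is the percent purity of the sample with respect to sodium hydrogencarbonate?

NaHCO3 + HCl → NaCl + H2O + CO2
n(HCl) per titration = 0.03801 × 0.2494 = 9.480 × 10^-3 mol
n(NaHCO3) in each aliquot = 9.480 × 10^-3 mol (1:1 ratio)
n(NaHCO3) in the whole flask = 9.480 × 10^-3 × 200.0/50.00 = 0.03792 mol
mass of NaHCO3 = 0.03792 × 84.01 = 3.186 g
% NaHCO3 = 3.186 / 4.374 × 100 = 72.83 %

72.83 %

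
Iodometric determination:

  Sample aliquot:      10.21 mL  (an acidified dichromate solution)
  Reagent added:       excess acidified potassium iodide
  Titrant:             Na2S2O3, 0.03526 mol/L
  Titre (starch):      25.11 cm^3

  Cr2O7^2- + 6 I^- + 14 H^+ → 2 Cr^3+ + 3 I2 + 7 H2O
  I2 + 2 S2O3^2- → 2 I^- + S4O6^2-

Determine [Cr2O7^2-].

n(S2O3^2-) = 0.02511 × 0.03526 = 8.854 × 10^-4 mol
n(I2) = n(S2O3^2-)/2 = 4.427 × 10^-4 mol
From the 1:3 ratio, n(Cr2O7^2-) in the aliquot = 1/3 × 4.427 × 10^-4 = 1.476 × 10^-4 mol
[Cr2O7^2-] = 1.476 × 10^-4 / 0.01021 = 0.01445 mol/L

0.01445 mol/L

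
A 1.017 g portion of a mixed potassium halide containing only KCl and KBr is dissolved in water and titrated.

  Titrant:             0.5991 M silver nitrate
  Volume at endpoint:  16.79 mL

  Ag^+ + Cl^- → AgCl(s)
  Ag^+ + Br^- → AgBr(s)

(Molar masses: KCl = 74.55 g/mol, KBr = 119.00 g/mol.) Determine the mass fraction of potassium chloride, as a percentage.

29.69 %

n(AgNO3) = 0.01679 × 0.5991 = 0.01006 mol
Let x = n(KCl), y = n(KBr).
Titrant: 1x + 1y = 0.01006;  mass: 74.55x + 119.00y = 1.017
Solving, x = 4.050 × 10^-3 mol, y = 6.009 × 10^-3 mol
mass of KCl = 4.050 × 10^-3 × 74.55 = 0.3019 g
% KCl = 0.3019 / 1.017 × 100 = 29.69 %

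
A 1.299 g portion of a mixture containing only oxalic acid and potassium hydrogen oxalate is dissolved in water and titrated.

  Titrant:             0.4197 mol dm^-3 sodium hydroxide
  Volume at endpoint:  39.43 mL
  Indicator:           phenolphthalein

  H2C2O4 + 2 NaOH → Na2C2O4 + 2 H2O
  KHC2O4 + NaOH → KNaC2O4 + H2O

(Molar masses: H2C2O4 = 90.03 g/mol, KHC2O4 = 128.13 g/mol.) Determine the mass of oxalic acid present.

0.4449 g

n(NaOH) = 0.03943 × 0.4197 = 0.01655 mol
Let x = n(H2C2O4), y = n(KHC2O4).
Titrant: 2x + 1y = 0.01655;  mass: 90.03x + 128.13y = 1.299
Solving, x = 4.941 × 10^-3 mol, y = 6.666 × 10^-3 mol
mass of H2C2O4 = 4.941 × 10^-3 × 90.03 = 0.4449 g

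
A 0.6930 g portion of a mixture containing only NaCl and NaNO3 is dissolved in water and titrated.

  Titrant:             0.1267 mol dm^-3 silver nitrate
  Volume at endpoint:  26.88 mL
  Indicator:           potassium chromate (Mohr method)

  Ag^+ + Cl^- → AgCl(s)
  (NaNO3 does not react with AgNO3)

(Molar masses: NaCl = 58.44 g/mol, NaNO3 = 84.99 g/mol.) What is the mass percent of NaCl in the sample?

n(AgNO3) = 0.02688 × 0.1267 = 3.406 × 10^-3 mol
Let x = n(NaCl), y = n(NaNO3).
Titrant: 1x = 3.406 × 10^-3;  mass: 58.44x + 84.99y = 0.6930
Solving, x = 3.406 × 10^-3 mol, y = 5.812 × 10^-3 mol
mass of NaCl = 3.406 × 10^-3 × 58.44 = 0.1990 g
% NaCl = 0.1990 / 0.6930 × 100 = 28.72 %

28.72 %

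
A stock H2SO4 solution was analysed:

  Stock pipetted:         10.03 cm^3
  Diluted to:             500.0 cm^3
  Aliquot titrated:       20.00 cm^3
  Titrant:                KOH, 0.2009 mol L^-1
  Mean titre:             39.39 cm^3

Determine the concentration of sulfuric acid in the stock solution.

H2SO4 + 2 KOH → K2SO4 + 2 H2O
n(KOH) = 0.03939 × 0.2009 = 7.913 × 10^-3 mol
From the 1:2 ratio, n(H2SO4) in the aliquot = 1/2 × 7.913 × 10^-3 = 3.957 × 10^-3 mol
[H2SO4]_dilute = 3.957 × 10^-3 / 0.02000 = 0.1978 mol/L
Dilution factor = 500.0 / 10.03 = 49.85
[H2SO4]_stock = 0.1978 × 49.85 = 9.862 mol/L

9.862 mol/L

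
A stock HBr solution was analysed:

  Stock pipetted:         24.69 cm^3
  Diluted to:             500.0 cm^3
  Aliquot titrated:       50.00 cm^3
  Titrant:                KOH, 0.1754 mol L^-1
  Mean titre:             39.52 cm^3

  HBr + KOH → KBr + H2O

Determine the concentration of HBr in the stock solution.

2.808 mol/L

n(KOH) = 0.03952 × 0.1754 = 6.932 × 10^-3 mol
n(HBr) in the aliquot = 6.932 × 10^-3 mol (1:1 ratio)
[HBr]_dilute = 6.932 × 10^-3 / 0.05000 = 0.1386 mol/L
Dilution factor = 500.0 / 24.69 = 20.25
[HBr]_stock = 0.1386 × 20.25 = 2.808 mol/L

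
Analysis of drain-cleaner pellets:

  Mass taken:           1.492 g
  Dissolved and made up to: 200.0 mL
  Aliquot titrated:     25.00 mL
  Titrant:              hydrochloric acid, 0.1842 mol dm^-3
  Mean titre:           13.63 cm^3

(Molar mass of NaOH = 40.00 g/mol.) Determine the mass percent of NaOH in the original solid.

53.85 %

NaOH + HCl → NaCl + H2O
n(HCl) per titration = 0.01363 × 0.1842 = 2.511 × 10^-3 mol
n(NaOH) in each aliquot = 2.511 × 10^-3 mol (1:1 ratio)
n(NaOH) in the whole flask = 2.511 × 10^-3 × 200.0/25.00 = 0.02009 mol
mass of NaOH = 0.02009 × 40.00 = 0.8034 g
% NaOH = 0.8034 / 1.492 × 100 = 53.85 %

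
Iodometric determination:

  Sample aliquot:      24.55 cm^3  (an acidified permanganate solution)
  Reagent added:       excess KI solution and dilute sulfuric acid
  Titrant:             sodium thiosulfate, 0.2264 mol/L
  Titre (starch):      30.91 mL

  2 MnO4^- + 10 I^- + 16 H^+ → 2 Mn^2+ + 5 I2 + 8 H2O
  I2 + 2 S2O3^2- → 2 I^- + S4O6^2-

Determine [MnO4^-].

n(S2O3^2-) = 0.03091 × 0.2264 = 6.998 × 10^-3 mol
n(I2) = n(S2O3^2-)/2 = 3.499 × 10^-3 mol
From the 2:5 ratio, n(MnO4^-) in the aliquot = 2/5 × 3.499 × 10^-3 = 1.400 × 10^-3 mol
[MnO4^-] = 1.400 × 10^-3 / 0.02455 = 0.05701 mol/L

0.05701 mol/L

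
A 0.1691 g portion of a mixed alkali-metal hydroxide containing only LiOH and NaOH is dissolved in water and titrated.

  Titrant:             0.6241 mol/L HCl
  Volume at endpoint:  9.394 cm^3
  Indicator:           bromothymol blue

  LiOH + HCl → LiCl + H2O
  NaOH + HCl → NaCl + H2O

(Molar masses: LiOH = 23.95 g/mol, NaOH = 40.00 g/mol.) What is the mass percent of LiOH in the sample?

57.72 %

n(HCl) = 0.009394 × 0.6241 = 5.863 × 10^-3 mol
Let x = n(LiOH), y = n(NaOH).
Titrant: 1x + 1y = 5.863 × 10^-3;  mass: 23.95x + 40.00y = 0.1691
Solving, x = 4.076 × 10^-3 mol, y = 1.787 × 10^-3 mol
mass of LiOH = 4.076 × 10^-3 × 23.95 = 0.09761 g
% LiOH = 0.09761 / 0.1691 × 100 = 57.72 %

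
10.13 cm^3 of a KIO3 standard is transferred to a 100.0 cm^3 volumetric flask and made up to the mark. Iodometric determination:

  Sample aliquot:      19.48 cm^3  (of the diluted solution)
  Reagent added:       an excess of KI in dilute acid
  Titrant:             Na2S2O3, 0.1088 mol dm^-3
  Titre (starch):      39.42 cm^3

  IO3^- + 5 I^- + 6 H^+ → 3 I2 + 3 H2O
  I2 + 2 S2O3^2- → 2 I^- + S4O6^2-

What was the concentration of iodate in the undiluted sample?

n(S2O3^2-) = 0.03942 × 0.1088 = 4.289 × 10^-3 mol
n(I2) = n(S2O3^2-)/2 = 2.144 × 10^-3 mol
From the 1:3 ratio, n(IO3^-) in the aliquot = 1/3 × 2.144 × 10^-3 = 7.148 × 10^-4 mol
[IO3^-]_dilute = 7.148 × 10^-4 / 0.01948 = 0.03669 mol/L
[IO3^-]_original = 0.03669 × 100.0/10.13 = 0.3622 mol/L

0.3622 mol/L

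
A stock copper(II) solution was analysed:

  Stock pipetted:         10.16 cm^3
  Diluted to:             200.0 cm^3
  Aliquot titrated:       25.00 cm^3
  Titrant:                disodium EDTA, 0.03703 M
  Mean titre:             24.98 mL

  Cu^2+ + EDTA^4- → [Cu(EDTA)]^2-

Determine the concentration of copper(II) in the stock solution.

n(EDTA) = 0.02498 × 0.03703 = 9.250 × 10^-4 mol
n(Cu2+) in the aliquot = 9.250 × 10^-4 mol (1:1 ratio)
[Cu2+]_dilute = 9.250 × 10^-4 / 0.02500 = 0.03700 mol/L
Dilution factor = 200.0 / 10.16 = 19.69
[Cu2+]_stock = 0.03700 × 19.69 = 0.7284 mol/L

0.7284 M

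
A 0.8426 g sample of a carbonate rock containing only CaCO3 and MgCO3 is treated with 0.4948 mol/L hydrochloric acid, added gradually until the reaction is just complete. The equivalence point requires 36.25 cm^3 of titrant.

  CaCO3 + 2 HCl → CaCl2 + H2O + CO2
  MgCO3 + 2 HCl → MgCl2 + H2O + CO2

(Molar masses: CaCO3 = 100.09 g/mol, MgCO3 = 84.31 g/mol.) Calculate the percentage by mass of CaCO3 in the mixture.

65.10 %

n(HCl) = 0.03625 × 0.4948 = 0.01794 mol
Let x = n(CaCO3), y = n(MgCO3).
Titrant: 2x + 2y = 0.01794;  mass: 100.09x + 84.31y = 0.8426
Solving, x = 5.481 × 10^-3 mol, y = 3.487 × 10^-3 mol
mass of CaCO3 = 5.481 × 10^-3 × 100.09 = 0.5486 g
% CaCO3 = 0.5486 / 0.8426 × 100 = 65.10 %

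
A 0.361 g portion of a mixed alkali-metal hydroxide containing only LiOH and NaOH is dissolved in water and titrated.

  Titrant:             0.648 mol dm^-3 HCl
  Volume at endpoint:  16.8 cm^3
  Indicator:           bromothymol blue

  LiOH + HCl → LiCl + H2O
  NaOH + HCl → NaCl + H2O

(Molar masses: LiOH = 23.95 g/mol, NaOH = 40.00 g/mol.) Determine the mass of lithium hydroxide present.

0.111 g

n(HCl) = 0.0168 × 0.648 = 0.0109 mol
Let x = n(LiOH), y = n(NaOH).
Titrant: 1x + 1y = 0.0109;  mass: 23.95x + 40.00y = 0.361
Solving, x = 4.64 × 10^-3 mol, y = 6.25 × 10^-3 mol
mass of LiOH = 4.64 × 10^-3 × 23.95 = 0.111 g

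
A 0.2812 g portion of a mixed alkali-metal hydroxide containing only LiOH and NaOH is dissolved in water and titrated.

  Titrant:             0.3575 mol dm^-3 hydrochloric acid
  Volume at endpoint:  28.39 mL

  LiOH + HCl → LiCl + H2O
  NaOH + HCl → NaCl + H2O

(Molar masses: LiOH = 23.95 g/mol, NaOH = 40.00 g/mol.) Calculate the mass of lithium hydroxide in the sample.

n(HCl) = 0.02839 × 0.3575 = 0.01015 mol
Let x = n(LiOH), y = n(NaOH).
Titrant: 1x + 1y = 0.01015;  mass: 23.95x + 40.00y = 0.2812
Solving, x = 7.774 × 10^-3 mol, y = 2.375 × 10^-3 mol
mass of LiOH = 7.774 × 10^-3 × 23.95 = 0.1862 g

0.1862 g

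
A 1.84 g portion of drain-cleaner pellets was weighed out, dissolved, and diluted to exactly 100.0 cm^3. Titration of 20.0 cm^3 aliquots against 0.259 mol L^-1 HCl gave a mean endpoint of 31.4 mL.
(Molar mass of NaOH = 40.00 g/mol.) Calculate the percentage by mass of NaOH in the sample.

88.4 %

NaOH + HCl → NaCl + H2O
n(HCl) per titration = 0.0314 × 0.259 = 8.13 × 10^-3 mol
n(NaOH) in each aliquot = 8.13 × 10^-3 mol (1:1 ratio)
n(NaOH) in the whole flask = 8.13 × 10^-3 × 100.0/20.0 = 0.0407 mol
mass of NaOH = 0.0407 × 40.00 = 1.63 g
% NaOH = 1.63 / 1.84 × 100 = 88.4 %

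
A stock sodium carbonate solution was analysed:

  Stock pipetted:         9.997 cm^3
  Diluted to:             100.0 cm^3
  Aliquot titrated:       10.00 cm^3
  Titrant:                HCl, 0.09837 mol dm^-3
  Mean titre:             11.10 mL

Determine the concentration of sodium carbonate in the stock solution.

0.5461 mol/L

Na2CO3 + 2 HCl → 2 NaCl + H2O + CO2
n(HCl) = 0.01110 × 0.09837 = 1.092 × 10^-3 mol
From the 1:2 ratio, n(Na2CO3) in the aliquot = 1/2 × 1.092 × 10^-3 = 5.460 × 10^-4 mol
[Na2CO3]_dilute = 5.460 × 10^-4 / 0.01000 = 0.05460 mol/L
Dilution factor = 100.0 / 9.997 = 10.00
[Na2CO3]_stock = 0.05460 × 10.00 = 0.5461 mol/L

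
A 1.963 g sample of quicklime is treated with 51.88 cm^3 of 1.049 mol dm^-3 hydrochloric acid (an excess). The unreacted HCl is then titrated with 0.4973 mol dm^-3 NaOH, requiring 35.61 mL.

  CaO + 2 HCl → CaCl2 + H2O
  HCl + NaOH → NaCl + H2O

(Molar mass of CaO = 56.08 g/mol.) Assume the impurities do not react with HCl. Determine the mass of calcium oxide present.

1.029 g

n(HCl) added = 0.05188 × 1.049 = 0.05442 mol
n(NaOH) used in back-titration = 0.03561 × 0.4973 = 0.01771 mol
n(HCl) left over = 0.01771 mol (1:1 ratio)
n(HCl) consumed by analyte = 0.05442 − 0.01771 = 0.03671 mol
From the 1:2 ratio, n(CaO) = 1/2 × 0.03671 = 0.01836 mol
mass of CaO = 0.01836 × 56.08 = 1.029 g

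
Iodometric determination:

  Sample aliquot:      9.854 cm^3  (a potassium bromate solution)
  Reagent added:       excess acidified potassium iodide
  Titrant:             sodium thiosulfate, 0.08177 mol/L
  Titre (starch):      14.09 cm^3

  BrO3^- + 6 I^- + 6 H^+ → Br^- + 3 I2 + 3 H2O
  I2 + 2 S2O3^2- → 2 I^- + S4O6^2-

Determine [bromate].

n(S2O3^2-) = 0.01409 × 0.08177 = 1.152 × 10^-3 mol
n(I2) = n(S2O3^2-)/2 = 5.761 × 10^-4 mol
From the 1:3 ratio, n(BrO3^-) in the aliquot = 1/3 × 5.761 × 10^-4 = 1.920 × 10^-4 mol
[BrO3^-] = 1.920 × 10^-4 / 0.009854 = 0.01949 mol/L

0.01949 mol/L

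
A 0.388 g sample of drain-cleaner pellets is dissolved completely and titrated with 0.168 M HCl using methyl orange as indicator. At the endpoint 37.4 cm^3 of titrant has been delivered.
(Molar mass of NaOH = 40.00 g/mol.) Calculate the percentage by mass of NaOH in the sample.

64.8 %

NaOH + HCl → NaCl + H2O
n(HCl) = 0.0374 L × 0.168 mol/L = 6.28 × 10^-3 mol
n(NaOH) = 6.28 × 10^-3 mol (1:1 ratio)
mass of NaOH = 6.28 × 10^-3 × 40.00 g/mol = 0.251 g
% NaOH = 0.251 / 0.388 × 100 = 64.8 %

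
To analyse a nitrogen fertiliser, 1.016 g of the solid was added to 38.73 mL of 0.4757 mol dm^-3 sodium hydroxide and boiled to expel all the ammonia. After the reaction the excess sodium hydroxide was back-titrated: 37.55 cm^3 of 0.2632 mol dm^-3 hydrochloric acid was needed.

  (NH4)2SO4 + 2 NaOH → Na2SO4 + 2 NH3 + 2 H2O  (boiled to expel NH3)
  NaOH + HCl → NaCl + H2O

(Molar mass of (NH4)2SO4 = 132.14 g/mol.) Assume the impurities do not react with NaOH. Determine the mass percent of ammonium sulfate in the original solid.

n(NaOH) added = 0.03873 × 0.4757 = 0.01842 mol
n(HCl) used in back-titration = 0.03755 × 0.2632 = 9.883 × 10^-3 mol
n(NaOH) left over = 9.883 × 10^-3 mol (1:1 ratio)
n(NaOH) consumed by analyte = 0.01842 − 9.883 × 10^-3 = 8.541 × 10^-3 mol
From the 1:2 ratio, n((NH4)2SO4) = 1/2 × 8.541 × 10^-3 = 4.270 × 10^-3 mol
mass of (NH4)2SO4 = 4.270 × 10^-3 × 132.14 = 0.5643 g
% (NH4)2SO4 = 0.5643 / 1.016 × 100 = 55.54 %

55.54 %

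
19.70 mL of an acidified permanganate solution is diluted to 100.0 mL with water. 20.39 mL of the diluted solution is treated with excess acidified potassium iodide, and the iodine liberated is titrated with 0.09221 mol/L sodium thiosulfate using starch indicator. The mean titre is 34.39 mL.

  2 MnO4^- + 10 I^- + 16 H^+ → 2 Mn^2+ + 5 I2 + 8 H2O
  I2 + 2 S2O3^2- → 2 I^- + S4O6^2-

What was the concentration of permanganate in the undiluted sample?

n(S2O3^2-) = 0.03439 × 0.09221 = 3.171 × 10^-3 mol
n(I2) = n(S2O3^2-)/2 = 1.586 × 10^-3 mol
From the 2:5 ratio, n(MnO4^-) in the aliquot = 2/5 × 1.586 × 10^-3 = 6.342 × 10^-4 mol
[MnO4^-]_dilute = 6.342 × 10^-4 / 0.02039 = 0.03110 mol/L
[MnO4^-]_original = 0.03110 × 100.0/19.70 = 0.1579 mol/L

0.1579 mol/L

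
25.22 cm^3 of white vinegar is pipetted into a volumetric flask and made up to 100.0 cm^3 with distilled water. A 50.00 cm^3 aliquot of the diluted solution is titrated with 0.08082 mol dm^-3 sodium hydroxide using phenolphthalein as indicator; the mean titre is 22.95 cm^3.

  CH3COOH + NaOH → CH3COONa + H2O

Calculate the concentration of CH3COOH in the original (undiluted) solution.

0.1471 mol/L

n(NaOH) = 0.02295 × 0.08082 = 1.855 × 10^-3 mol
n(CH3COOH) in the aliquot = 1.855 × 10^-3 mol (1:1 ratio)
[CH3COOH]_dilute = 1.855 × 10^-3 / 0.05000 = 0.03710 mol/L
Dilution factor = 100.0 / 25.22 = 3.965
[CH3COOH]_stock = 0.03710 × 3.965 = 0.1471 mol/L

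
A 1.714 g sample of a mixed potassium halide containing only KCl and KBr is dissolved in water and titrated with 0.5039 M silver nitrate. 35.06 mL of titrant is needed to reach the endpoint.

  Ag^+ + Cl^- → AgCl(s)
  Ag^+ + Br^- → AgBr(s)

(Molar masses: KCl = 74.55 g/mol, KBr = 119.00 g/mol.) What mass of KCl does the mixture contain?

0.6513 g

n(AgNO3) = 0.03506 × 0.5039 = 0.01767 mol
Let x = n(KCl), y = n(KBr).
Titrant: 1x + 1y = 0.01767;  mass: 74.55x + 119.00y = 1.714
Solving, x = 8.737 × 10^-3 mol, y = 8.930 × 10^-3 mol
mass of KCl = 8.737 × 10^-3 × 74.55 = 0.6513 g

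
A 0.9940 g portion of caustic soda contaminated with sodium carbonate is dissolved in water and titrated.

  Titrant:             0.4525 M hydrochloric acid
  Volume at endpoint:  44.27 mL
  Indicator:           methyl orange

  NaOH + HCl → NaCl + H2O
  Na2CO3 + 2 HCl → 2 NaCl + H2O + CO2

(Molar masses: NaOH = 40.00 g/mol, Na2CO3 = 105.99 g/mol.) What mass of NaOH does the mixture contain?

n(HCl) = 0.04427 × 0.4525 = 0.02003 mol
Let x = n(NaOH), y = n(Na2CO3).
Titrant: 1x + 2y = 0.02003;  mass: 40.00x + 105.99y = 0.9940
Solving, x = 5.202 × 10^-3 mol, y = 7.415 × 10^-3 mol
mass of NaOH = 5.202 × 10^-3 × 40.00 = 0.2081 g

0.2081 g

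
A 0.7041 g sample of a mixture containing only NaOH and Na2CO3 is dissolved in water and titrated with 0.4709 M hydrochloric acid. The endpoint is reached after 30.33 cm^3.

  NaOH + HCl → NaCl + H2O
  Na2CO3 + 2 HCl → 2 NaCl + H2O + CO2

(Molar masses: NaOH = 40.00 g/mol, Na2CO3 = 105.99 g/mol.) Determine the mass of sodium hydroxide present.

n(HCl) = 0.03033 × 0.4709 = 0.01428 mol
Let x = n(NaOH), y = n(Na2CO3).
Titrant: 1x + 2y = 0.01428;  mass: 40.00x + 105.99y = 0.7041
Solving, x = 4.063 × 10^-3 mol, y = 5.110 × 10^-3 mol
mass of NaOH = 4.063 × 10^-3 × 40.00 = 0.1625 g

0.1625 g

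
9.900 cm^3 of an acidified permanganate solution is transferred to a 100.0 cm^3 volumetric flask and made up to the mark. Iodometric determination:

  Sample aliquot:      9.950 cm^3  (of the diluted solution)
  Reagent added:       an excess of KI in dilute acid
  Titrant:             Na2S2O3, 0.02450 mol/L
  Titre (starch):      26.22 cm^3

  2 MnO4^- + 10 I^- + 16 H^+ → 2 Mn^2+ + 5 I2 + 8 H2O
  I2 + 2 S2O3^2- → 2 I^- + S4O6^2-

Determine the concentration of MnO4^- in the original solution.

n(S2O3^2-) = 0.02622 × 0.02450 = 6.424 × 10^-4 mol
n(I2) = n(S2O3^2-)/2 = 3.212 × 10^-4 mol
From the 2:5 ratio, n(MnO4^-) in the aliquot = 2/5 × 3.212 × 10^-4 = 1.285 × 10^-4 mol
[MnO4^-]_dilute = 1.285 × 10^-4 / 0.009950 = 0.01291 mol/L
[MnO4^-]_original = 0.01291 × 100.0/9.900 = 0.1304 mol/L

0.1304 mol/L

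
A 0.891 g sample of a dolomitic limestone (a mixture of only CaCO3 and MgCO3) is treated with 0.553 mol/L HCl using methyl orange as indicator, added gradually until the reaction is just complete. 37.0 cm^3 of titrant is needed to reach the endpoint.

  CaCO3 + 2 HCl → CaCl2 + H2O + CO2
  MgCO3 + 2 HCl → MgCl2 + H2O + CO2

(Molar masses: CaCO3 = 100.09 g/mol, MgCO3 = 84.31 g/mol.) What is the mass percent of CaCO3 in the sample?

n(HCl) = 0.0370 × 0.553 = 0.0205 mol
Let x = n(CaCO3), y = n(MgCO3).
Titrant: 2x + 2y = 0.0205;  mass: 100.09x + 84.31y = 0.891
Solving, x = 1.80 × 10^-3 mol, y = 8.43 × 10^-3 mol
mass of CaCO3 = 1.80 × 10^-3 × 100.09 = 0.181 g
% CaCO3 = 0.181 / 0.891 × 100 = 20.3 %

20.3 %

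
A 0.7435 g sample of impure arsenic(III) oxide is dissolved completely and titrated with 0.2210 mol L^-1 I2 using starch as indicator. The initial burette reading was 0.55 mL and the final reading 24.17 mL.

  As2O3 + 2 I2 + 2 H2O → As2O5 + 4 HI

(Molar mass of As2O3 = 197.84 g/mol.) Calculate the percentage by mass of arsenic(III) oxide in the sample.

69.45 %

n(I2) = 0.02362 L × 0.2210 mol/L = 5.220 × 10^-3 mol
From the 1:2 ratio, n(As2O3) = 1/2 × 5.220 × 10^-3 = 2.610 × 10^-3 mol
mass of As2O3 = 2.610 × 10^-3 × 197.84 g/mol = 0.5164 g
% As2O3 = 0.5164 / 0.7435 × 100 = 69.45 %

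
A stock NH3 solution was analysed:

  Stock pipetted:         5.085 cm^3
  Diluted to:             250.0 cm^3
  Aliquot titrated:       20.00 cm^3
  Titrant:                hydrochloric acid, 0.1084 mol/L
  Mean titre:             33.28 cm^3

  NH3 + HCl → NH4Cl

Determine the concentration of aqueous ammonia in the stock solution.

n(HCl) = 0.03328 × 0.1084 = 3.608 × 10^-3 mol
n(NH3) in the aliquot = 3.608 × 10^-3 mol (1:1 ratio)
[NH3]_dilute = 3.608 × 10^-3 / 0.02000 = 0.1804 mol/L
Dilution factor = 250.0 / 5.085 = 49.16
[NH3]_stock = 0.1804 × 49.16 = 8.868 mol/L

8.868 mol/L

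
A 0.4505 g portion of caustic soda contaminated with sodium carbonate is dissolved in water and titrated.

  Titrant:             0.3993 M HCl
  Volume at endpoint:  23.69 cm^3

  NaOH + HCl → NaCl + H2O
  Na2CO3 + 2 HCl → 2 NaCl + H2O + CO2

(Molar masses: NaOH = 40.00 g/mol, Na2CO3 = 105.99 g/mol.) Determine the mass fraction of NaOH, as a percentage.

n(HCl) = 0.02369 × 0.3993 = 9.459 × 10^-3 mol
Let x = n(NaOH), y = n(Na2CO3).
Titrant: 1x + 2y = 9.459 × 10^-3;  mass: 40.00x + 105.99y = 0.4505
Solving, x = 3.909 × 10^-3 mol, y = 2.775 × 10^-3 mol
mass of NaOH = 3.909 × 10^-3 × 40.00 = 0.1564 g
% NaOH = 0.1564 / 0.4505 × 100 = 34.71 %

34.71 %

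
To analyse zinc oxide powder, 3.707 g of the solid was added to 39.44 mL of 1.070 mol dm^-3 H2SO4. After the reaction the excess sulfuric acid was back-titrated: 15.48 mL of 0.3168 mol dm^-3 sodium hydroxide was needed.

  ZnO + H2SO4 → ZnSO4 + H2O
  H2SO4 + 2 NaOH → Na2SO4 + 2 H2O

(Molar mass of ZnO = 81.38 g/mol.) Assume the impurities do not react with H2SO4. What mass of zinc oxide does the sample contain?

n(H2SO4) added = 0.03944 × 1.070 = 0.04220 mol
n(NaOH) used in back-titration = 0.01548 × 0.3168 = 4.904 × 10^-3 mol
From the 1:2 ratio, n(H2SO4) left over = 1/2 × 4.904 × 10^-3 = 2.452 × 10^-3 mol
n(H2SO4) consumed by analyte = 0.04220 − 2.452 × 10^-3 = 0.03975 mol
n(ZnO) = 0.03975 mol (1:1 ratio)
mass of ZnO = 0.03975 × 81.38 = 3.235 g

3.235 g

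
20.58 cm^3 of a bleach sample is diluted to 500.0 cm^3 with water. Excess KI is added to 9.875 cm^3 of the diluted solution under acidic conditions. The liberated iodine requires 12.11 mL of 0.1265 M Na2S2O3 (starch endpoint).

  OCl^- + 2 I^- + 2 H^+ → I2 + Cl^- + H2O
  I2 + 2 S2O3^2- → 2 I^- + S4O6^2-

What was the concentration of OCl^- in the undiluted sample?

n(S2O3^2-) = 0.01211 × 0.1265 = 1.532 × 10^-3 mol
n(I2) = n(S2O3^2-)/2 = 7.660 × 10^-4 mol
n(OCl^-) in the aliquot = 7.660 × 10^-4 mol (1:1 ratio)
[OCl^-]_dilute = 7.660 × 10^-4 / 0.009875 = 0.07757 mol/L
[OCl^-]_original = 0.07757 × 500.0/20.58 = 1.884 mol/L

1.884 M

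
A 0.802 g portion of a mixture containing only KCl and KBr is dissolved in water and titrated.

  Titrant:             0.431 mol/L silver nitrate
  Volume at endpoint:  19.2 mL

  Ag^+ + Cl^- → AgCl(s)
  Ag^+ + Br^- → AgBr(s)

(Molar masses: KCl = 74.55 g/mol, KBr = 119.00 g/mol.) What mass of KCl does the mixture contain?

0.306 g

n(AgNO3) = 0.0192 × 0.431 = 8.28 × 10^-3 mol
Let x = n(KCl), y = n(KBr).
Titrant: 1x + 1y = 8.28 × 10^-3;  mass: 74.55x + 119.00y = 0.802
Solving, x = 4.11 × 10^-3 mol, y = 4.16 × 10^-3 mol
mass of KCl = 4.11 × 10^-3 × 74.55 = 0.306 g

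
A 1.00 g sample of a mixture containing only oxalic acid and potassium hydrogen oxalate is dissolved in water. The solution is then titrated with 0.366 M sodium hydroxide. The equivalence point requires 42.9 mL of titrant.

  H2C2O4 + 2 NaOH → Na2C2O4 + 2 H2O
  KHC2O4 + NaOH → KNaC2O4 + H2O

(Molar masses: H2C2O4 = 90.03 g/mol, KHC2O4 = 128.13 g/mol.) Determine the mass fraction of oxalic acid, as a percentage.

n(NaOH) = 0.0429 × 0.366 = 0.0157 mol
Let x = n(H2C2O4), y = n(KHC2O4).
Titrant: 2x + 1y = 0.0157;  mass: 90.03x + 128.13y = 1.00
Solving, x = 6.09 × 10^-3 mol, y = 3.53 × 10^-3 mol
mass of H2C2O4 = 6.09 × 10^-3 × 90.03 = 0.548 g
% H2C2O4 = 0.548 / 1.00 × 100 = 54.8 %

54.8 %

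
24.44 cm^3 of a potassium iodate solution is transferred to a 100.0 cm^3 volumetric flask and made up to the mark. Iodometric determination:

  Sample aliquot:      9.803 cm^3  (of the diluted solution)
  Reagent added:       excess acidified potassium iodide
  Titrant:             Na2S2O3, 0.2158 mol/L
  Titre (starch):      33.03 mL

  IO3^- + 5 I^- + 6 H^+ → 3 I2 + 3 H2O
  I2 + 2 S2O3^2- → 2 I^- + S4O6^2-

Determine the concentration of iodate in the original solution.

n(S2O3^2-) = 0.03303 × 0.2158 = 7.128 × 10^-3 mol
n(I2) = n(S2O3^2-)/2 = 3.564 × 10^-3 mol
From the 1:3 ratio, n(IO3^-) in the aliquot = 1/3 × 3.564 × 10^-3 = 1.188 × 10^-3 mol
[IO3^-]_dilute = 1.188 × 10^-3 / 0.009803 = 0.1212 mol/L
[IO3^-]_original = 0.1212 × 100.0/24.44 = 0.4958 mol/L

0.4958 mol/L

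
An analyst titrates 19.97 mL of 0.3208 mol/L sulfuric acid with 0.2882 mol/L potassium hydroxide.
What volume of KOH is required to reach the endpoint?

44.46 mL

H2SO4 + 2 KOH → K2SO4 + 2 H2O
n(H2SO4) = 0.01997 L × 0.3208 mol/L = 6.406 × 10^-3 mol
From the 2:1 stoichiometry, n(KOH) = 2/1 × 6.406 × 10^-3 = 0.01281 mol
V(KOH) = 0.01281 mol / 0.2882 mol/L = 0.04446 L = 44.46 mL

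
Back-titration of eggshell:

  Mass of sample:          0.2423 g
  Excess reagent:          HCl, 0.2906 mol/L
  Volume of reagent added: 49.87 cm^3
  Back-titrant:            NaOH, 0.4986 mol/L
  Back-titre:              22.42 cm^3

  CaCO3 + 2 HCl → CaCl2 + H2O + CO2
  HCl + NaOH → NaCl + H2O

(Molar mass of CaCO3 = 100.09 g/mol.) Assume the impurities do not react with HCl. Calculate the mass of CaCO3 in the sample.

n(HCl) added = 0.04987 × 0.2906 = 0.01449 mol
n(NaOH) used in back-titration = 0.02242 × 0.4986 = 0.01118 mol
n(HCl) left over = 0.01118 mol (1:1 ratio)
n(HCl) consumed by analyte = 0.01449 − 0.01118 = 3.314 × 10^-3 mol
From the 1:2 ratio, n(CaCO3) = 1/2 × 3.314 × 10^-3 = 1.657 × 10^-3 mol
mass of CaCO3 = 1.657 × 10^-3 × 100.09 = 0.1658 g

0.1658 g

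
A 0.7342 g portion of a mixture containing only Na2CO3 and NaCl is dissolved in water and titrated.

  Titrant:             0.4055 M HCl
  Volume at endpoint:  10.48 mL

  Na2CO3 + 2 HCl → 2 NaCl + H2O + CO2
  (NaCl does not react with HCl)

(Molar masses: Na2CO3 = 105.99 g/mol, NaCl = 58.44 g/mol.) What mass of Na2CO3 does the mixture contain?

n(HCl) = 0.01048 × 0.4055 = 4.250 × 10^-3 mol
Let x = n(Na2CO3), y = n(NaCl).
Titrant: 2x = 4.250 × 10^-3;  mass: 105.99x + 58.44y = 0.7342
Solving, x = 2.125 × 10^-3 mol, y = 8.710 × 10^-3 mol
mass of Na2CO3 = 2.125 × 10^-3 × 105.99 = 0.2252 g

0.2252 g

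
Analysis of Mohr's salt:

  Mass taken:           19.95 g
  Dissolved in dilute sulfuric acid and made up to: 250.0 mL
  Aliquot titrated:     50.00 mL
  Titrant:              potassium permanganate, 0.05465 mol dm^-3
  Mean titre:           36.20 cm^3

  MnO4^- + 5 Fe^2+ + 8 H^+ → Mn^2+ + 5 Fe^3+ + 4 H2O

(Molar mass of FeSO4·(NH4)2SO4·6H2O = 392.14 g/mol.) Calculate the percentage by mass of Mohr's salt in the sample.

n(KMnO4) per titration = 0.03620 × 0.05465 = 1.978 × 10^-3 mol
From the 5:1 ratio, n(FeSO4·(NH4)2SO4·6H2O) in each aliquot = 5/1 × 1.978 × 10^-3 = 9.892 × 10^-3 mol
n(FeSO4·(NH4)2SO4·6H2O) in the whole flask = 9.892 × 10^-3 × 250.0/50.00 = 0.04946 mol
mass of FeSO4·(NH4)2SO4·6H2O = 0.04946 × 392.14 = 19.39 g
% FeSO4·(NH4)2SO4·6H2O = 19.39 / 19.95 × 100 = 97.22 %

97.22 %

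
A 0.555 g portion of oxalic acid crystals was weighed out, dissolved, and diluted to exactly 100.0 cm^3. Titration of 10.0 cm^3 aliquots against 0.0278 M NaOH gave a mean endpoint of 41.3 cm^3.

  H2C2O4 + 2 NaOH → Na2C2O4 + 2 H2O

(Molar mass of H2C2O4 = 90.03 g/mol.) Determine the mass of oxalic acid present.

n(NaOH) per titration = 0.0413 × 0.0278 = 1.15 × 10^-3 mol
From the 1:2 ratio, n(H2C2O4) in each aliquot = 1/2 × 1.15 × 10^-3 = 5.74 × 10^-4 mol
n(H2C2O4) in the whole flask = 5.74 × 10^-4 × 100.0/10.0 = 5.74 × 10^-3 mol
mass of H2C2O4 = 5.74 × 10^-3 × 90.03 = 0.517 g

0.517 g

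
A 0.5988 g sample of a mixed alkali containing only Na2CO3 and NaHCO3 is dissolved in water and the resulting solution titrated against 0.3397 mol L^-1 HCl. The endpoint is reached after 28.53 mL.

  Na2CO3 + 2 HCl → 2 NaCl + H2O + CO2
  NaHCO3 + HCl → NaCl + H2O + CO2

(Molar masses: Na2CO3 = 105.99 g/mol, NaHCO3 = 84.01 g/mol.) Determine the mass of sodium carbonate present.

n(HCl) = 0.02853 × 0.3397 = 9.692 × 10^-3 mol
Let x = n(Na2CO3), y = n(NaHCO3).
Titrant: 2x + 1y = 9.692 × 10^-3;  mass: 105.99x + 84.01y = 0.5988
Solving, x = 3.472 × 10^-3 mol, y = 2.747 × 10^-3 mol
mass of Na2CO3 = 3.472 × 10^-3 × 105.99 = 0.3680 g

0.3680 g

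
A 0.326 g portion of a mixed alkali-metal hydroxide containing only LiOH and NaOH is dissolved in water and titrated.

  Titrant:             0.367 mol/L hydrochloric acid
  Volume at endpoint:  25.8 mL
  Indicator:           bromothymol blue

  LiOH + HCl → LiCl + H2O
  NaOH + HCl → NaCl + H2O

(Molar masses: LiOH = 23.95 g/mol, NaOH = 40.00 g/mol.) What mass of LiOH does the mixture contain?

0.0787 g

n(HCl) = 0.0258 × 0.367 = 9.47 × 10^-3 mol
Let x = n(LiOH), y = n(NaOH).
Titrant: 1x + 1y = 9.47 × 10^-3;  mass: 23.95x + 40.00y = 0.326
Solving, x = 3.29 × 10^-3 mol, y = 6.18 × 10^-3 mol
mass of LiOH = 3.29 × 10^-3 × 23.95 = 0.0787 g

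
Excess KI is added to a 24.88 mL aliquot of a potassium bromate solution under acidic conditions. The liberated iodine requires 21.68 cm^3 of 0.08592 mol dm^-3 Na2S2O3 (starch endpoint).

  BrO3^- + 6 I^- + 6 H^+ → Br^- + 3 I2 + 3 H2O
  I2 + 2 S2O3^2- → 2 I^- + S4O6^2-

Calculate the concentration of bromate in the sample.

0.01248 mol/L

n(S2O3^2-) = 0.02168 × 0.08592 = 1.863 × 10^-3 mol
n(I2) = n(S2O3^2-)/2 = 9.314 × 10^-4 mol
From the 1:3 ratio, n(BrO3^-) in the aliquot = 1/3 × 9.314 × 10^-4 = 3.105 × 10^-4 mol
[BrO3^-] = 3.105 × 10^-4 / 0.02488 = 0.01248 mol/L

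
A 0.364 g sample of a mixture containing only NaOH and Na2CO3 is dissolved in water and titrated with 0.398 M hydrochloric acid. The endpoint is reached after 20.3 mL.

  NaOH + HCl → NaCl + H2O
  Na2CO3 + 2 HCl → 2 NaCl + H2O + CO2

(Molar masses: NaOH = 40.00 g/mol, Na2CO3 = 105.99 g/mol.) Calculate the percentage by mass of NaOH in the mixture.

n(HCl) = 0.0203 × 0.398 = 8.08 × 10^-3 mol
Let x = n(NaOH), y = n(Na2CO3).
Titrant: 1x + 2y = 8.08 × 10^-3;  mass: 40.00x + 105.99y = 0.364
Solving, x = 4.94 × 10^-3 mol, y = 1.57 × 10^-3 mol
mass of NaOH = 4.94 × 10^-3 × 40.00 = 0.198 g
% NaOH = 0.198 / 0.364 × 100 = 54.3 %

54.3 %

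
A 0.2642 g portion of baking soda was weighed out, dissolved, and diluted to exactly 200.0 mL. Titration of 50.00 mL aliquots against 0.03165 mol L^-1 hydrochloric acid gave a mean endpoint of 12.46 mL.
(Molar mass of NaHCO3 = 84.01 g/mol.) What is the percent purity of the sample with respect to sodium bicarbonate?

50.16 %

NaHCO3 + HCl → NaCl + H2O + CO2
n(HCl) per titration = 0.01246 × 0.03165 = 3.944 × 10^-4 mol
n(NaHCO3) in each aliquot = 3.944 × 10^-4 mol (1:1 ratio)
n(NaHCO3) in the whole flask = 3.944 × 10^-4 × 200.0/50.00 = 1.577 × 10^-3 mol
mass of NaHCO3 = 1.577 × 10^-3 × 84.01 = 0.1325 g
% NaHCO3 = 0.1325 / 0.2642 × 100 = 50.16 %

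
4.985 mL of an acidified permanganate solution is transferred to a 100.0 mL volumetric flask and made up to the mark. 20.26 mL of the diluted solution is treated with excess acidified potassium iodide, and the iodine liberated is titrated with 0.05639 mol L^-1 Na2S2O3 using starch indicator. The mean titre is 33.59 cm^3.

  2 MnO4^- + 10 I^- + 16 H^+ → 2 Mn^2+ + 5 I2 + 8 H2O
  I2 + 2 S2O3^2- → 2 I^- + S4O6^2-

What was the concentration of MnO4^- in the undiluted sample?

0.3751 mol/L

n(S2O3^2-) = 0.03359 × 0.05639 = 1.894 × 10^-3 mol
n(I2) = n(S2O3^2-)/2 = 9.471 × 10^-4 mol
From the 2:5 ratio, n(MnO4^-) in the aliquot = 2/5 × 9.471 × 10^-4 = 3.788 × 10^-4 mol
[MnO4^-]_dilute = 3.788 × 10^-4 / 0.02026 = 0.01870 mol/L
[MnO4^-]_original = 0.01870 × 100.0/4.985 = 0.3751 mol/L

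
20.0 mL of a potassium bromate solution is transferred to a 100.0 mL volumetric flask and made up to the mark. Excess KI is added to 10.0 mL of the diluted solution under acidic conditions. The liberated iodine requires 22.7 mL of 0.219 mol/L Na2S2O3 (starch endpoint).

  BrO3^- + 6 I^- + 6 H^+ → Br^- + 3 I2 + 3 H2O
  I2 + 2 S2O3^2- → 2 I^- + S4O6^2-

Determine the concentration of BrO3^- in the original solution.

0.414 mol/L

n(S2O3^2-) = 0.0227 × 0.219 = 4.97 × 10^-3 mol
n(I2) = n(S2O3^2-)/2 = 2.49 × 10^-3 mol
From the 1:3 ratio, n(BrO3^-) in the aliquot = 1/3 × 2.49 × 10^-3 = 8.29 × 10^-4 mol
[BrO3^-]_dilute = 8.29 × 10^-4 / 0.0100 = 0.0829 mol/L
[BrO3^-]_original = 0.0829 × 100.0/20.0 = 0.414 mol/L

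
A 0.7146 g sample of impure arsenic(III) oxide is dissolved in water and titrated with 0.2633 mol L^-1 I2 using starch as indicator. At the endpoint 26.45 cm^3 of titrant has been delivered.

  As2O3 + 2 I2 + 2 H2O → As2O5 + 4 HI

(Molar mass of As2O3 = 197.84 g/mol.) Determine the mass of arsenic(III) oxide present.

0.6889 g

n(I2) = 0.02645 L × 0.2633 mol/L = 6.964 × 10^-3 mol
From the 1:2 ratio, n(As2O3) = 1/2 × 6.964 × 10^-3 = 3.482 × 10^-3 mol
mass of As2O3 = 3.482 × 10^-3 × 197.84 g/mol = 0.6889 g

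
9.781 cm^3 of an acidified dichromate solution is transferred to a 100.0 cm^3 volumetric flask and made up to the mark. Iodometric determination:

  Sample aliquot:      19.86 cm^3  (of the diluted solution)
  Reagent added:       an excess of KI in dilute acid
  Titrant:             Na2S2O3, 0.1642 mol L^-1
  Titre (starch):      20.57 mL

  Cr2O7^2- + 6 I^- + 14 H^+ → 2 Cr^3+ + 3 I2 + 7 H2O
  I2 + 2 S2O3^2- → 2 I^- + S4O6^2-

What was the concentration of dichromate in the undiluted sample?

0.2898 mol/L

n(S2O3^2-) = 0.02057 × 0.1642 = 3.378 × 10^-3 mol
n(I2) = n(S2O3^2-)/2 = 1.689 × 10^-3 mol
From the 1:3 ratio, n(Cr2O7^2-) in the aliquot = 1/3 × 1.689 × 10^-3 = 5.629 × 10^-4 mol
[Cr2O7^2-]_dilute = 5.629 × 10^-4 / 0.01986 = 0.02835 mol/L
[Cr2O7^2-]_original = 0.02835 × 100.0/9.781 = 0.2898 mol/L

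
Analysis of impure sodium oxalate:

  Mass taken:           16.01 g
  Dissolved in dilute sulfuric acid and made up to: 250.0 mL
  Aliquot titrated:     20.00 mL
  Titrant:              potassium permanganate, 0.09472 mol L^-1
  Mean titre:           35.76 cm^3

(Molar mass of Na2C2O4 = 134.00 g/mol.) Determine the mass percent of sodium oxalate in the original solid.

88.59 %

2 MnO4^- + 5 C2O4^2- + 16 H^+ → 2 Mn^2+ + 10 CO2 + 8 H2O
n(KMnO4) per titration = 0.03576 × 0.09472 = 3.387 × 10^-3 mol
From the 5:2 ratio, n(Na2C2O4) in each aliquot = 5/2 × 3.387 × 10^-3 = 8.468 × 10^-3 mol
n(Na2C2O4) in the whole flask = 8.468 × 10^-3 × 250.0/20.00 = 0.1058 mol
mass of Na2C2O4 = 0.1058 × 134.00 = 14.18 g
% Na2C2O4 = 14.18 / 16.01 × 100 = 88.59 %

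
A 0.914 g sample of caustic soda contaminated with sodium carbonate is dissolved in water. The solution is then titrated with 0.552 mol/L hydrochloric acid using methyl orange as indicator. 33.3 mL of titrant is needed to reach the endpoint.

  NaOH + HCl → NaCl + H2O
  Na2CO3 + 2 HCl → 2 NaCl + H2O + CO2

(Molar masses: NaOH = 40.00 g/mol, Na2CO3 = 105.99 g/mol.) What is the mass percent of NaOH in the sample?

n(HCl) = 0.0333 × 0.552 = 0.0184 mol
Let x = n(NaOH), y = n(Na2CO3).
Titrant: 1x + 2y = 0.0184;  mass: 40.00x + 105.99y = 0.914
Solving, x = 4.63 × 10^-3 mol, y = 6.88 × 10^-3 mol
mass of NaOH = 4.63 × 10^-3 × 40.00 = 0.185 g
% NaOH = 0.185 / 0.914 × 100 = 20.3 %

20.3 %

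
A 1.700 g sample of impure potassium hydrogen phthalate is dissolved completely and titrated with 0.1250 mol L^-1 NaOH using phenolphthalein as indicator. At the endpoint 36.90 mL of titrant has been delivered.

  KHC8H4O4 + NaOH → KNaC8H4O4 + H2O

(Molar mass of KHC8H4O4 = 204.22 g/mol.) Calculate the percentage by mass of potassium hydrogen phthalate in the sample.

55.41 %

n(NaOH) = 0.03690 L × 0.1250 mol/L = 4.612 × 10^-3 mol
n(KHC8H4O4) = 4.612 × 10^-3 mol (1:1 ratio)
mass of KHC8H4O4 = 4.612 × 10^-3 × 204.22 g/mol = 0.9420 g
% KHC8H4O4 = 0.9420 / 1.700 × 100 = 55.41 %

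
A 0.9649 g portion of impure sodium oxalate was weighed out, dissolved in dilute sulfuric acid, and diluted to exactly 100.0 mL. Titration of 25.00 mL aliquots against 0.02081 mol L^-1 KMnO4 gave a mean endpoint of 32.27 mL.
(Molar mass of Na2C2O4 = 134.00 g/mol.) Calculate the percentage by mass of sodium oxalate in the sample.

2 MnO4^- + 5 C2O4^2- + 16 H^+ → 2 Mn^2+ + 10 CO2 + 8 H2O
n(KMnO4) per titration = 0.03227 × 0.02081 = 6.715 × 10^-4 mol
From the 5:2 ratio, n(Na2C2O4) in each aliquot = 5/2 × 6.715 × 10^-4 = 1.679 × 10^-3 mol
n(Na2C2O4) in the whole flask = 1.679 × 10^-3 × 100.0/25.00 = 6.715 × 10^-3 mol
mass of Na2C2O4 = 6.715 × 10^-3 × 134.00 = 0.8999 g
% Na2C2O4 = 0.8999 / 0.9649 × 100 = 93.26 %

93.26 %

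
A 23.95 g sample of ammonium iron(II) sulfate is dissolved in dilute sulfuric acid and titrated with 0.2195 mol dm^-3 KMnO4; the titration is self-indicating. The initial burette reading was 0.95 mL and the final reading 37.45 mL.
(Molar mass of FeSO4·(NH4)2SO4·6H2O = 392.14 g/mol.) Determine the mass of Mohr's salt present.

MnO4^- + 5 Fe^2+ + 8 H^+ → Mn^2+ + 5 Fe^3+ + 4 H2O
n(KMnO4) = 0.03650 L × 0.2195 mol/L = 8.012 × 10^-3 mol
From the 5:1 ratio, n(FeSO4·(NH4)2SO4·6H2O) = 5/1 × 8.012 × 10^-3 = 0.04006 mol
mass of FeSO4·(NH4)2SO4·6H2O = 0.04006 × 392.14 g/mol = 15.71 g

15.71 g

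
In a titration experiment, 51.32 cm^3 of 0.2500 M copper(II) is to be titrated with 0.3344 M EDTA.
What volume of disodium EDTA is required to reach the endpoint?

Cu^2+ + EDTA^4- → [Cu(EDTA)]^2-
n(Cu2+) = 0.05132 L × 0.2500 mol/L = 0.01283 mol
n(EDTA) = 0.01283 mol (1:1 stoichiometry)
V(EDTA) = 0.01283 mol / 0.3344 mol/L = 0.03837 L = 38.37 mL

38.37 mL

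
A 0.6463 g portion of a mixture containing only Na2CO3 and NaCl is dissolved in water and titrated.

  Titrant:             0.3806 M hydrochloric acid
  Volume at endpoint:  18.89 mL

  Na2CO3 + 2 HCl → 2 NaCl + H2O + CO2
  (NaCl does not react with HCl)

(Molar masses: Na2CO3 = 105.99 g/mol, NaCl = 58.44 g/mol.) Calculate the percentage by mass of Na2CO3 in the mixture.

58.95 %

n(HCl) = 0.01889 × 0.3806 = 7.190 × 10^-3 mol
Let x = n(Na2CO3), y = n(NaCl).
Titrant: 2x = 7.190 × 10^-3;  mass: 105.99x + 58.44y = 0.6463
Solving, x = 3.595 × 10^-3 mol, y = 4.540 × 10^-3 mol
mass of Na2CO3 = 3.595 × 10^-3 × 105.99 = 0.3810 g
% Na2CO3 = 0.3810 / 0.6463 × 100 = 58.95 %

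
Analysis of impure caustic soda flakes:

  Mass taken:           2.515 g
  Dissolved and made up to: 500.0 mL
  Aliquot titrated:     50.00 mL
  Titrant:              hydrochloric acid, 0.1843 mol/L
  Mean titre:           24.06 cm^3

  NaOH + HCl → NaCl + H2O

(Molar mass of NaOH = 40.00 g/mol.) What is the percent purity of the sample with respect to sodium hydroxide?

n(HCl) per titration = 0.02406 × 0.1843 = 4.434 × 10^-3 mol
n(NaOH) in each aliquot = 4.434 × 10^-3 mol (1:1 ratio)
n(NaOH) in the whole flask = 4.434 × 10^-3 × 500.0/50.00 = 0.04434 mol
mass of NaOH = 0.04434 × 40.00 = 1.774 g
% NaOH = 1.774 / 2.515 × 100 = 70.52 %

70.52 %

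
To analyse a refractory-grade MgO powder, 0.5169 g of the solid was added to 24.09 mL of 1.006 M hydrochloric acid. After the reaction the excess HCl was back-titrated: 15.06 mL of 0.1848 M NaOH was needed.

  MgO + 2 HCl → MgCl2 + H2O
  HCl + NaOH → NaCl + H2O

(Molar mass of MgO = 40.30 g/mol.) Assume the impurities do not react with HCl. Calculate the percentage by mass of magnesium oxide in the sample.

n(HCl) added = 0.02409 × 1.006 = 0.02423 mol
n(NaOH) used in back-titration = 0.01506 × 0.1848 = 2.783 × 10^-3 mol
n(HCl) left over = 2.783 × 10^-3 mol (1:1 ratio)
n(HCl) consumed by analyte = 0.02423 − 2.783 × 10^-3 = 0.02145 mol
From the 1:2 ratio, n(MgO) = 1/2 × 0.02145 = 0.01073 mol
mass of MgO = 0.01073 × 40.30 = 0.4322 g
% MgO = 0.4322 / 0.5169 × 100 = 83.62 %

83.62 %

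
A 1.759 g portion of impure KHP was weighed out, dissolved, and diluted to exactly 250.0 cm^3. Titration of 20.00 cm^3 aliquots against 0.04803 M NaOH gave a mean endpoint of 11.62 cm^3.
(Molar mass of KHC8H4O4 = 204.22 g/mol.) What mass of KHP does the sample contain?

1.425 g

KHC8H4O4 + NaOH → KNaC8H4O4 + H2O
n(NaOH) per titration = 0.01162 × 0.04803 = 5.581 × 10^-4 mol
n(KHC8H4O4) in each aliquot = 5.581 × 10^-4 mol (1:1 ratio)
n(KHC8H4O4) in the whole flask = 5.581 × 10^-4 × 250.0/20.00 = 6.976 × 10^-3 mol
mass of KHC8H4O4 = 6.976 × 10^-3 × 204.22 = 1.425 g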